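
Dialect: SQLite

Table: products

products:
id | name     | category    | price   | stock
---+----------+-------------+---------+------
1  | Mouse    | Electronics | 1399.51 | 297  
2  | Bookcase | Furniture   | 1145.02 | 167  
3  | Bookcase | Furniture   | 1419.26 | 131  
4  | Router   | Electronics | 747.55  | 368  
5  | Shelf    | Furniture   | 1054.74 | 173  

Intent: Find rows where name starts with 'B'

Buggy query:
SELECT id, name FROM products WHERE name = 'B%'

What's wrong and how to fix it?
Bug: Wildcards only work with LIKE; '=' treats '%' as a literal character

Fix: Replace '=' with LIKE so 'B%' is treated as a pattern

Corrected query:
SELECT id, name FROM products WHERE name LIKE 'B%'

Result:
id | name    
---+---------
2  | Bookcase
3  | Bookcase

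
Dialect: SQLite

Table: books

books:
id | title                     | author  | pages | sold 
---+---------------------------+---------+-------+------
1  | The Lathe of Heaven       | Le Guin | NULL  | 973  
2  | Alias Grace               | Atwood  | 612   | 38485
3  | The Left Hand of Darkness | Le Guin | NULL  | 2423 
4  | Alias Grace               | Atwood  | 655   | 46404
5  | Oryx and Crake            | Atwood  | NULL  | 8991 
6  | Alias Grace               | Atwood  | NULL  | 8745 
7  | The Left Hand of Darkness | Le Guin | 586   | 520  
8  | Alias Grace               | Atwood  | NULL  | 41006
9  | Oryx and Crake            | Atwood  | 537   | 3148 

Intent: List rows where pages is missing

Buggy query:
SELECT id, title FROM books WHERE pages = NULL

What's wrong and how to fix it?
Bug: Comparing to NULL with '=' never matches; NULL = NULL is unknown, not true

Fix: Replace '= NULL' with 'IS NULL'

Corrected query:
SELECT id, title FROM books WHERE pages IS NULL

Result:
id | title                    
---+--------------------------
1  | The Lathe of Heaven      
3  | The Left Hand of Darkness
5  | Oryx and Crake           
6  | Alias Grace              
8  | Alias Grace              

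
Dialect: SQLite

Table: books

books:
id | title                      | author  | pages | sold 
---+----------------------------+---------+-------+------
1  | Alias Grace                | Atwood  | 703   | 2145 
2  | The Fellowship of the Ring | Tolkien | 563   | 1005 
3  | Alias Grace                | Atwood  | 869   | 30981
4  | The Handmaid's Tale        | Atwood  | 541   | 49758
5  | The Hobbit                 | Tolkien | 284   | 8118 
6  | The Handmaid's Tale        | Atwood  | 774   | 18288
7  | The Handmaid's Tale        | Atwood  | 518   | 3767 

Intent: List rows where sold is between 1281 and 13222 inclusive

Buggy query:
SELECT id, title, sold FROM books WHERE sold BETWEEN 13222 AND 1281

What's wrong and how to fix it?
Bug: The bounds are reversed; BETWEEN a AND b requires a <= b to match anything

Fix: Write BETWEEN 1281 AND 13222

Corrected query:
SELECT id, title, sold FROM books WHERE sold BETWEEN 1281 AND 13222

Result:
id | title               | sold
---+---------------------+-----
1  | Alias Grace         | 2145
5  | The Hobbit          | 8118
7  | The Handmaid's Tale | 3767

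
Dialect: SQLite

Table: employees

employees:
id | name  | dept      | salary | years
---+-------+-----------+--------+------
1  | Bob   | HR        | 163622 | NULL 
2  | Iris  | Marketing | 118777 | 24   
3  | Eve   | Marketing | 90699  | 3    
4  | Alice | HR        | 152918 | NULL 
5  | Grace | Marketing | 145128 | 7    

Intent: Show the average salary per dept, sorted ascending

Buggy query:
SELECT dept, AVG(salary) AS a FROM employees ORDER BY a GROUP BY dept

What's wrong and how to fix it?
Bug: ORDER BY appears before GROUP BY; SQL clause order requires GROUP BY first

Fix: Reorder: SELECT … FROM … GROUP BY … ORDER BY …

Corrected query:
SELECT dept, AVG(salary) AS a FROM employees GROUP BY dept ORDER BY a

Result:
dept      | a            
----------+--------------
Marketing | 118201.333333
HR        | 158270       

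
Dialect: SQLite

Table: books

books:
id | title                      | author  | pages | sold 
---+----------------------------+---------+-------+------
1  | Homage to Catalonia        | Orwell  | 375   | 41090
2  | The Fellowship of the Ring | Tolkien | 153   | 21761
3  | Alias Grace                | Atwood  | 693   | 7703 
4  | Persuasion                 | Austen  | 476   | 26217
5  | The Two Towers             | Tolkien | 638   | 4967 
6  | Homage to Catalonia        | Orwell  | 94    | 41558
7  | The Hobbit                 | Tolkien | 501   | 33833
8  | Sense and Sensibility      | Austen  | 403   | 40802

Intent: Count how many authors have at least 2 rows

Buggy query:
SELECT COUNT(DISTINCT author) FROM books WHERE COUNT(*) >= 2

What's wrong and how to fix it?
Bug: WHERE filters individual rows, not groups, so a group-level COUNT is invalid there

Fix: Use a subquery that GROUPs and filters with HAVING, then count its rows

Corrected query:
SELECT COUNT(*) FROM (SELECT author FROM books GROUP BY author HAVING COUNT(*) >= 2)

Result:
COUNT(*)
--------
3       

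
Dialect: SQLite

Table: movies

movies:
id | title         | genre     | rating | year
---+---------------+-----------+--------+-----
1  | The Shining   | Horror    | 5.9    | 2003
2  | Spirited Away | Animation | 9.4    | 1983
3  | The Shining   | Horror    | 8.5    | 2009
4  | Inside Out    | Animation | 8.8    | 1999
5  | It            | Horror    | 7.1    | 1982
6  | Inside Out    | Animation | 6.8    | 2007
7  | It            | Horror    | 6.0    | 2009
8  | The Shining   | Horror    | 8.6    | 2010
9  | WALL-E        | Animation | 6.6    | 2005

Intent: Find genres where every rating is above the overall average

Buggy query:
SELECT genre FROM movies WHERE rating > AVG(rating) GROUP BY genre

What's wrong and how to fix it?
Bug: AVG() is an aggregate; it can't sit directly in WHERE

Fix: Use a subquery for AVG and a HAVING MIN(...) filter so the condition holds for every row in the group

Corrected query:
SELECT genre FROM movies GROUP BY genre HAVING MIN(rating) > (SELECT AVG(rating) FROM movies)

Result:
(no rows)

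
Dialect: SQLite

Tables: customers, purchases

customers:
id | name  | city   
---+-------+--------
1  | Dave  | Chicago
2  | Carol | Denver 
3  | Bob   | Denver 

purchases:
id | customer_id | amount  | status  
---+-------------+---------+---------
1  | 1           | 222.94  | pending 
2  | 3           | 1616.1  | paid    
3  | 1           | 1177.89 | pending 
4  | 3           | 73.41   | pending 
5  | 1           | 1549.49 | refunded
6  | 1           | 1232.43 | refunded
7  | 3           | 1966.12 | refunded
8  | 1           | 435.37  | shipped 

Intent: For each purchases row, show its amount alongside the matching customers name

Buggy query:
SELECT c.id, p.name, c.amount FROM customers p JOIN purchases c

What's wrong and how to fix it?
Bug: JOIN with no ON clause produces a cartesian product; every purchases row pairs with every customers row

Fix: Specify the join condition linking the foreign key to the parent id

Corrected query:
SELECT c.id, p.name, c.amount FROM customers p JOIN purchases c ON c.customer_id = p.id

Result:
id | name | amount 
---+------+--------
1  | Dave | 222.94 
2  | Bob  | 1616.1 
3  | Dave | 1177.89
4  | Bob  | 73.41  
5  | Dave | 1549.49
6  | Dave | 1232.43
7  | Bob  | 1966.12
8  | Dave | 435.37 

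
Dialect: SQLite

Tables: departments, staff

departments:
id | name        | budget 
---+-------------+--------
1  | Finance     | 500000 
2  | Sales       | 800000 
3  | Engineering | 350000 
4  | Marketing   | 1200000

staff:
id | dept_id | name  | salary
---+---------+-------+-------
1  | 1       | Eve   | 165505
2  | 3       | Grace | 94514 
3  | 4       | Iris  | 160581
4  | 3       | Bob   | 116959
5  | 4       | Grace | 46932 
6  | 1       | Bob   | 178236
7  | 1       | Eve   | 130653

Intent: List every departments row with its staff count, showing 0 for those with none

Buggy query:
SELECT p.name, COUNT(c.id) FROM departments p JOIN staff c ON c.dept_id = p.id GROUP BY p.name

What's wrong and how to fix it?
Bug: An inner join excludes parents with zero children

Fix: Switch to LEFT JOIN to retain unmatched parent rows

Corrected query:
SELECT p.name, COUNT(c.id) FROM departments p LEFT JOIN staff c ON c.dept_id = p.id GROUP BY p.name

Result:
name        | COUNT(c.id)
------------+------------
Engineering | 2          
Finance     | 3          
Marketing   | 2          
Sales       | 0          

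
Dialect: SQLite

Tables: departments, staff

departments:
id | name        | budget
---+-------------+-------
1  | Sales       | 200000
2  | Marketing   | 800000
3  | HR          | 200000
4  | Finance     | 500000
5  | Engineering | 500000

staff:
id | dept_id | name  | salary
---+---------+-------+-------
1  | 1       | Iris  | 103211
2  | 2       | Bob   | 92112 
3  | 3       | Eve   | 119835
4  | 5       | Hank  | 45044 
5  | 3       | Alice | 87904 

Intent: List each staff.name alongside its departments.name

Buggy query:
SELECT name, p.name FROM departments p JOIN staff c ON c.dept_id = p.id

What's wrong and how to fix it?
Bug: Both tables have a 'name' column; the unqualified reference is ambiguous

Fix: Qualify the column with its table alias (c.name)

Corrected query:
SELECT c.name, p.name FROM departments p JOIN staff c ON c.dept_id = p.id

Result:
name  | name       
------+------------
Iris  | Sales      
Bob   | Marketing  
Eve   | HR         
Hank  | Engineering
Alice | HR         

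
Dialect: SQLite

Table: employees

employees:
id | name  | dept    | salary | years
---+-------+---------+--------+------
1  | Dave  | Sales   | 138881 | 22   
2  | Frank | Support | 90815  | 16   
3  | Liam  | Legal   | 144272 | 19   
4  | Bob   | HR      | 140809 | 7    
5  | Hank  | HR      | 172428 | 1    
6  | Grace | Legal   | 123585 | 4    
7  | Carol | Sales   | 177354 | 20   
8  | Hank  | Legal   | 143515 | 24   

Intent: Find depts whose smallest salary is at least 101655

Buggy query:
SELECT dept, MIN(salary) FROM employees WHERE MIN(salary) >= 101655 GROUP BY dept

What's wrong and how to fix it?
Bug: Aggregates like MIN are computed per group after WHERE runs

Fix: Replace WHERE with HAVING after the GROUP BY

Corrected query:
SELECT dept, MIN(salary) FROM employees GROUP BY dept HAVING MIN(salary) >= 101655

Result:
dept  | MIN(salary)
------+------------
HR    | 140809     
Legal | 123585     
Sales | 138881     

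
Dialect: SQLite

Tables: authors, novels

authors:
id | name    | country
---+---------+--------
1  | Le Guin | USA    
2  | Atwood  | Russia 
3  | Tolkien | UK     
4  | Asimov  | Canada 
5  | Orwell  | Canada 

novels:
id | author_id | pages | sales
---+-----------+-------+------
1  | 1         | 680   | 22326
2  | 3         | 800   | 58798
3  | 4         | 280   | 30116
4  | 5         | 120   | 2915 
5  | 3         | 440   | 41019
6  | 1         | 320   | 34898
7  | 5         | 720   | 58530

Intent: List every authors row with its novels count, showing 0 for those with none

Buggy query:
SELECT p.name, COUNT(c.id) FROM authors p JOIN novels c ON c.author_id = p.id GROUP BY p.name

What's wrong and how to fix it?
Bug: An inner join excludes parents with zero children

Fix: Switch to LEFT JOIN to retain unmatched parent rows

Corrected query:
SELECT p.name, COUNT(c.id) FROM authors p LEFT JOIN novels c ON c.author_id = p.id GROUP BY p.name

Result:
name    | COUNT(c.id)
--------+------------
Asimov  | 1          
Atwood  | 0          
Le Guin | 2          
Orwell  | 2          
Tolkien | 2          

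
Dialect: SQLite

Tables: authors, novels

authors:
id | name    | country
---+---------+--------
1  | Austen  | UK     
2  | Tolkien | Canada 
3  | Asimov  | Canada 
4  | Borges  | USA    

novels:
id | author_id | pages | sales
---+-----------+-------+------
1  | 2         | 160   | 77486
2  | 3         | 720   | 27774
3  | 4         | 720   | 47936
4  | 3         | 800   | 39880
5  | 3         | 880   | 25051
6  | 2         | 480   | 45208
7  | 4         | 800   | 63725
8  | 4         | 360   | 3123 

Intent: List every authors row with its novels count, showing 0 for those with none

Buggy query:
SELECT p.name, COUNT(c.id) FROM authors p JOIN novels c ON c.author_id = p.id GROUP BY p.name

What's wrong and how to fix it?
Bug: An inner join excludes parents with zero children

Fix: Use LEFT JOIN so parents without children still appear (COUNT(c.id) gives 0)

Corrected query:
SELECT p.name, COUNT(c.id) FROM authors p LEFT JOIN novels c ON c.author_id = p.id GROUP BY p.name

Result:
name    | COUNT(c.id)
--------+------------
Asimov  | 3          
Austen  | 0          
Borges  | 3          
Tolkien | 2          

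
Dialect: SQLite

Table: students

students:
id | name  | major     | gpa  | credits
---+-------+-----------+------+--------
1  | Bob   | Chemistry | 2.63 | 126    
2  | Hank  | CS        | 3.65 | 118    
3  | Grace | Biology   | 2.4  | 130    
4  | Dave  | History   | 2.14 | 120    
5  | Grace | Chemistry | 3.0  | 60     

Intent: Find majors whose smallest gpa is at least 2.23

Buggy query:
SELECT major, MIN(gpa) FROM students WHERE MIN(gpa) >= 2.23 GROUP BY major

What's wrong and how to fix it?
Bug: Aggregates like MIN are computed per group after WHERE runs

Fix: Use HAVING for the per-group MIN condition

Corrected query:
SELECT major, MIN(gpa) FROM students GROUP BY major HAVING MIN(gpa) >= 2.23

Result:
major     | MIN(gpa)
----------+---------
Biology   | 2.4     
CS        | 3.65    
Chemistry | 2.63    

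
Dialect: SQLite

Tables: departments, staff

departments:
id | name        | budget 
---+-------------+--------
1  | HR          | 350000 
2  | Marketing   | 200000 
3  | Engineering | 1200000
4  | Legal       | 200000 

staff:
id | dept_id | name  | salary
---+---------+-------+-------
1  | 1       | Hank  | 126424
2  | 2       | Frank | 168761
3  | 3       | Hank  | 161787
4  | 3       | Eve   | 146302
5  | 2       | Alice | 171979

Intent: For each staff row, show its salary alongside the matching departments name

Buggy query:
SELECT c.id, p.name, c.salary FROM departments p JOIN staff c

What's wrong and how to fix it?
Bug: Missing join condition: each staff row is matched to all departments rows instead of just its own

Fix: Add ON c.dept_id = p.id to the JOIN

Corrected query:
SELECT c.id, p.name, c.salary FROM departments p JOIN staff c ON c.dept_id = p.id

Result:
id | name        | salary
---+-------------+-------
1  | HR          | 126424
2  | Marketing   | 168761
3  | Engineering | 161787
4  | Engineering | 146302
5  | Marketing   | 171979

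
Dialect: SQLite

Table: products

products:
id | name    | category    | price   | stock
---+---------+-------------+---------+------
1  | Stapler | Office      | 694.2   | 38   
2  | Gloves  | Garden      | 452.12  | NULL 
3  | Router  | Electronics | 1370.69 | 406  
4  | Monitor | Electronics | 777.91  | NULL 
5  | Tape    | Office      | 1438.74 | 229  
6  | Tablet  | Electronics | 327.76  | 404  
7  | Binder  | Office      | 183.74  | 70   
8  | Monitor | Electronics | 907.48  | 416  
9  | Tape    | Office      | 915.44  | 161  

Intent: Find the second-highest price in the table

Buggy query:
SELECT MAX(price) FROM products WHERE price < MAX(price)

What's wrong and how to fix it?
Bug: The inner MAX is an aggregate inside WHERE, which is not allowed

Fix: Compute the overall MAX in a subquery, then take MAX of rows below it

Corrected query:
SELECT MAX(price) FROM products WHERE price < (SELECT MAX(price) FROM products)

Result:
MAX(price)
----------
1370.69   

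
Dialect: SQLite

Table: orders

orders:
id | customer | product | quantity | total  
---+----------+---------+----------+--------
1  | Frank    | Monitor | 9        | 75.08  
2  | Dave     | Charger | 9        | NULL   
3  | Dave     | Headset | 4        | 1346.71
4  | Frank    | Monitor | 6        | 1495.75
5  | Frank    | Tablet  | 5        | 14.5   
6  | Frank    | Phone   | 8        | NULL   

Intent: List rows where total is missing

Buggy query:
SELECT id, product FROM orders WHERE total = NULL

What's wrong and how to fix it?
Bug: '= NULL' is always unknown in SQL three-valued logic, so no rows match

Fix: Replace '= NULL' with 'IS NULL'

Corrected query:
SELECT id, product FROM orders WHERE total IS NULL

Result:
id | product
---+--------
2  | Charger
6  | Phone  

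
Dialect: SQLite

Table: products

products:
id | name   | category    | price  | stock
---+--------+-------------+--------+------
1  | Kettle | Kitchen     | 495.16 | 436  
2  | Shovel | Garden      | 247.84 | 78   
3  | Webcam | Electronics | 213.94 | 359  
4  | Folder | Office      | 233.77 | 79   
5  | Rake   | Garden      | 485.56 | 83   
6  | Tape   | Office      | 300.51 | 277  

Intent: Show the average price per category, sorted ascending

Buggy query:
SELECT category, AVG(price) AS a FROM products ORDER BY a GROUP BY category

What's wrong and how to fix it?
Bug: GROUP BY must precede ORDER BY

Fix: Move ORDER BY to the end, after GROUP BY

Corrected query:
SELECT category, AVG(price) AS a FROM products GROUP BY category ORDER BY a

Result:
category    | a     
------------+-------
Electronics | 213.94
Office      | 267.14
Garden      | 366.7 
Kitchen     | 495.16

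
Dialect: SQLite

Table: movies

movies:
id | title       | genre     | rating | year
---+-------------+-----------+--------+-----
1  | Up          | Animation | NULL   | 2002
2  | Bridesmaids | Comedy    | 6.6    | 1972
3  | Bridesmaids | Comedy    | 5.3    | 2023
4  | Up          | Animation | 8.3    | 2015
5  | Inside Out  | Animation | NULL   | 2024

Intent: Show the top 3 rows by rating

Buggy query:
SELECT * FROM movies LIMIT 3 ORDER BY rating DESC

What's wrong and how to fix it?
Bug: LIMIT must come after ORDER BY

Fix: Sort with ORDER BY, then apply LIMIT

Corrected query:
SELECT * FROM movies ORDER BY rating DESC LIMIT 3

Result:
id | title       | genre     | rating | year
---+-------------+-----------+--------+-----
4  | Up          | Animation | 8.3    | 2015
2  | Bridesmaids | Comedy    | 6.6    | 1972
3  | Bridesmaids | Comedy    | 5.3    | 2023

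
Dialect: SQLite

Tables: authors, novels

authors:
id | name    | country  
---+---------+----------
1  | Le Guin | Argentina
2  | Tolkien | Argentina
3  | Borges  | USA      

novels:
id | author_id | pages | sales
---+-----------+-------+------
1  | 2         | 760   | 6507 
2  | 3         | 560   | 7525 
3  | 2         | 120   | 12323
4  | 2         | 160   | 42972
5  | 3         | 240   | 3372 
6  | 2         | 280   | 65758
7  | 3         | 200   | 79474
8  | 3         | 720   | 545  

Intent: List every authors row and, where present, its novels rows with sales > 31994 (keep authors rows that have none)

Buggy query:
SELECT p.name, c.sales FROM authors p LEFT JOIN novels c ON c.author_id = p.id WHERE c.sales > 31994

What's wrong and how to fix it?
Bug: A WHERE condition on the right-hand table after LEFT JOIN drops unmatched parents

Fix: Put 'c.sales > 31994' in the JOIN's ON clause instead of WHERE

Corrected query:
SELECT p.name, c.sales FROM authors p LEFT JOIN novels c ON c.author_id = p.id AND c.sales > 31994

Result:
name    | sales
--------+------
Le Guin | NULL 
Tolkien | 42972
Tolkien | 65758
Borges  | 79474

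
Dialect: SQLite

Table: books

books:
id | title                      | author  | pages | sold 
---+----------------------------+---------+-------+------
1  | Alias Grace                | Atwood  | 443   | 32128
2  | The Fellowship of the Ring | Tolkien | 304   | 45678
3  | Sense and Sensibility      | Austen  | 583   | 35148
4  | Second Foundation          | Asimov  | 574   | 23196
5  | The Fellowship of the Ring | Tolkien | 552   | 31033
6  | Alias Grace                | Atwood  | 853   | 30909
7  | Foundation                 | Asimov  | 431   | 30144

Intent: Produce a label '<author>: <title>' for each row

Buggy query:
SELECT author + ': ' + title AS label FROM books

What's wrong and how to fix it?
Bug: SQLite uses || for string concatenation; + coerces text to numbers (yielding 0)

Fix: Replace + with || to concatenate text

Corrected query:
SELECT author || ': ' || title AS label FROM books

Result:
label                              
-----------------------------------
Atwood: Alias Grace                
Tolkien: The Fellowship of the Ring
Austen: Sense and Sensibility      
Asimov: Second Foundation          
Tolkien: The Fellowship of the Ring
Atwood: Alias Grace                
Asimov: Foundation                 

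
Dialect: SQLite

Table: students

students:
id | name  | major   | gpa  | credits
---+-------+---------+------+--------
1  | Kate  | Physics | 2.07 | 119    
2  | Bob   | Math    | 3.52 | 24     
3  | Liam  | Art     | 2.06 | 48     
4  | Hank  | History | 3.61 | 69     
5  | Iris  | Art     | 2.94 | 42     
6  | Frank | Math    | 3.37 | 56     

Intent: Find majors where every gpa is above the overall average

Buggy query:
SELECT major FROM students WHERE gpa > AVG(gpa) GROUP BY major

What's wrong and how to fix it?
Bug: WHERE evaluates per row before aggregation, so AVG() is unavailable

Fix: Compute the overall average in a scalar subquery and compare each group's MIN against it in HAVING

Corrected query:
SELECT major FROM students GROUP BY major HAVING MIN(gpa) > (SELECT AVG(gpa) FROM students)

Result:
major  
-------
History
Math   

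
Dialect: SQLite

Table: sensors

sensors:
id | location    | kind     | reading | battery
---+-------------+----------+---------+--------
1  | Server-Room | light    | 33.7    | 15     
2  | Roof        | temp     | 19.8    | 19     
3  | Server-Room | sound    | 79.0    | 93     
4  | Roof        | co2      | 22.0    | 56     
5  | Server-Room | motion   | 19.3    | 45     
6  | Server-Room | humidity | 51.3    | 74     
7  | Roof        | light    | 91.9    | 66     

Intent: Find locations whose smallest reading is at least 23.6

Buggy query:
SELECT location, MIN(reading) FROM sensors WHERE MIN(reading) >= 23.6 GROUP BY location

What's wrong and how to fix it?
Bug: MIN() in WHERE is a misuse of aggregate

Fix: Use HAVING for the per-group MIN condition

Corrected query:
SELECT location, MIN(reading) FROM sensors GROUP BY location HAVING MIN(reading) >= 23.6

Result:
(no rows)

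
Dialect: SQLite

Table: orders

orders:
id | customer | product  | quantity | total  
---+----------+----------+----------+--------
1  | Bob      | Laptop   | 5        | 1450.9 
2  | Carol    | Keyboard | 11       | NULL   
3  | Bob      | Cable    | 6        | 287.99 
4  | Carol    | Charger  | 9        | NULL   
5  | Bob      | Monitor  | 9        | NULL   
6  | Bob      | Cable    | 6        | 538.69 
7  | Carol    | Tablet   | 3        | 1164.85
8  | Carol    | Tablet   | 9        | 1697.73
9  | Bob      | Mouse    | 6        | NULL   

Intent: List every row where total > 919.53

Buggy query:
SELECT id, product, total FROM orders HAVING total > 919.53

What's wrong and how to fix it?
Bug: HAVING filters the output of aggregation, but this query has no GROUP BY and no aggregate functions, so SQLite rejects it (HAVING clause on a non-aggregate query); the condition here is per row

Fix: Replace HAVING with WHERE since the condition applies to individual rows

Corrected query:
SELECT id, product, total FROM orders WHERE total > 919.53

Result:
id | product | total  
---+---------+--------
1  | Laptop  | 1450.9 
7  | Tablet  | 1164.85
8  | Tablet  | 1697.73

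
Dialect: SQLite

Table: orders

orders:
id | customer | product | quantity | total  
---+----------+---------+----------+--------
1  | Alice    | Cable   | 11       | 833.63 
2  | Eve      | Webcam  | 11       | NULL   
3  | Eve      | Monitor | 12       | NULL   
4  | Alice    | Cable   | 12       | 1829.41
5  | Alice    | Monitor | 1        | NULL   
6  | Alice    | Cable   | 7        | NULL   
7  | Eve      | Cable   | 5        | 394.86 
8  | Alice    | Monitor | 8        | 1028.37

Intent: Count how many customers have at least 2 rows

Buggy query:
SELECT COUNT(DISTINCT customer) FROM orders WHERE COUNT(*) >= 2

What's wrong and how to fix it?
Bug: WHERE filters individual rows, not groups, so a group-level COUNT is invalid there

Fix: Use a subquery that GROUPs and filters with HAVING, then count its rows

Corrected query:
SELECT COUNT(*) FROM (SELECT customer FROM orders GROUP BY customer HAVING COUNT(*) >= 2)

Result:
COUNT(*)
--------
2       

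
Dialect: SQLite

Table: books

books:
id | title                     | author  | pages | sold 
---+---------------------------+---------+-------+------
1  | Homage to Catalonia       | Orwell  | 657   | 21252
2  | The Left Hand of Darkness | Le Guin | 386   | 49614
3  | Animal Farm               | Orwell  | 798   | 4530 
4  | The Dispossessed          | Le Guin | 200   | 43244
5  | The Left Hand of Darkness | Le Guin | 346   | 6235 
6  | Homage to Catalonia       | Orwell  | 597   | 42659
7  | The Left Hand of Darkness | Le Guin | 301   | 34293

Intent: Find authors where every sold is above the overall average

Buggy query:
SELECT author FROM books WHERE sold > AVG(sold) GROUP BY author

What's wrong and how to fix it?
Bug: WHERE evaluates per row before aggregation, so AVG() is unavailable

Fix: Use a subquery for AVG and a HAVING MIN(...) filter so the condition holds for every row in the group

Corrected query:
SELECT author FROM books GROUP BY author HAVING MIN(sold) > (SELECT AVG(sold) FROM books)

Result:
(no rows)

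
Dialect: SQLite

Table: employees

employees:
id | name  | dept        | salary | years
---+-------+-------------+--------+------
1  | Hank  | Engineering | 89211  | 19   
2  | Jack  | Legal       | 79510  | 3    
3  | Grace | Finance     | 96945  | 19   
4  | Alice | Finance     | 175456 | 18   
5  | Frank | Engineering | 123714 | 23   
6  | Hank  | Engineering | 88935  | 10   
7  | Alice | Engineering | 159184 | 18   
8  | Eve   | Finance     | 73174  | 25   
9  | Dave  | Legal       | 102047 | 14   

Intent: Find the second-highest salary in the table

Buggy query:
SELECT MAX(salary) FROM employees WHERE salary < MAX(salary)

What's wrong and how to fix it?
Bug: MAX(salary) on the right of the comparison is an aggregate-in-WHERE error

Fix: Compute the overall MAX in a subquery, then take MAX of rows below it

Corrected query:
SELECT MAX(salary) FROM employees WHERE salary < (SELECT MAX(salary) FROM employees)

Result:
MAX(salary)
-----------
159184     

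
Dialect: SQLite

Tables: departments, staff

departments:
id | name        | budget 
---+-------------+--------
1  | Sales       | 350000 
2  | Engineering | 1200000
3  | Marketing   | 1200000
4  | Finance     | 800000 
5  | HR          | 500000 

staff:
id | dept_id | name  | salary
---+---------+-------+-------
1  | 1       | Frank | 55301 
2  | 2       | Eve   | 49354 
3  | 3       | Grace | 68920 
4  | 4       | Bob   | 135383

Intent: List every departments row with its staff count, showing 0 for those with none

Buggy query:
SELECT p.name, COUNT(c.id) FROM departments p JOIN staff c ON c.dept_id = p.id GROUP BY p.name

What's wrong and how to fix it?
Bug: An inner join excludes parents with zero children

Fix: Use LEFT JOIN so parents without children still appear (COUNT(c.id) gives 0)

Corrected query:
SELECT p.name, COUNT(c.id) FROM departments p LEFT JOIN staff c ON c.dept_id = p.id GROUP BY p.name

Result:
name        | COUNT(c.id)
------------+------------
Engineering | 1          
Finance     | 1          
HR          | 0          
Marketing   | 1          
Sales       | 1          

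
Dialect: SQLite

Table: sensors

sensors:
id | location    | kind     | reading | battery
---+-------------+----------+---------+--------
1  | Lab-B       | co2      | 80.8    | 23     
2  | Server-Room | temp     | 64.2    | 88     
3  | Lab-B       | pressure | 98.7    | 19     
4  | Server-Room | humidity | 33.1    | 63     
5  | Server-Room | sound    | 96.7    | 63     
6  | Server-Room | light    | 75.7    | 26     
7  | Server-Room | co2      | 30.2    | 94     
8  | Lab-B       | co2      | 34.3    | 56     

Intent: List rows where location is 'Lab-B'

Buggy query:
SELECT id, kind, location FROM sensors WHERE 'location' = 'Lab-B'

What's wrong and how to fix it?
Bug: Single quotes denote string literals in SQL; the column name is being compared as a constant string

Fix: Remove the quotes around the column name (or use double quotes for an identifier)

Corrected query:
SELECT id, kind, location FROM sensors WHERE location = 'Lab-B'

Result:
id | kind     | location
---+----------+---------
1  | co2      | Lab-B   
3  | pressure | Lab-B   
8  | co2      | Lab-B   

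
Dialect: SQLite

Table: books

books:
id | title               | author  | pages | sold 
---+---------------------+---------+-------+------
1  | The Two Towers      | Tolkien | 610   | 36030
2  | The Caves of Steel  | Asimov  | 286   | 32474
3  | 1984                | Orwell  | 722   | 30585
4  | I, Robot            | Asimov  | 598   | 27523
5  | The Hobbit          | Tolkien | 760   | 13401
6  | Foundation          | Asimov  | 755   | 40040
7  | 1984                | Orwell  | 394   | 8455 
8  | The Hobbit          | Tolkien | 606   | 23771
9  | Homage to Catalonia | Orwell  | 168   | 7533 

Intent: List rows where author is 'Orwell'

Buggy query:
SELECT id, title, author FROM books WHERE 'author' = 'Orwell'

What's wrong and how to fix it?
Bug: Single quotes denote string literals in SQL; the column name is being compared as a constant string

Fix: Reference the column as author without single quotes

Corrected query:
SELECT id, title, author FROM books WHERE author = 'Orwell'

Result:
id | title               | author
---+---------------------+-------
3  | 1984                | Orwell
7  | 1984                | Orwell
9  | Homage to Catalonia | Orwell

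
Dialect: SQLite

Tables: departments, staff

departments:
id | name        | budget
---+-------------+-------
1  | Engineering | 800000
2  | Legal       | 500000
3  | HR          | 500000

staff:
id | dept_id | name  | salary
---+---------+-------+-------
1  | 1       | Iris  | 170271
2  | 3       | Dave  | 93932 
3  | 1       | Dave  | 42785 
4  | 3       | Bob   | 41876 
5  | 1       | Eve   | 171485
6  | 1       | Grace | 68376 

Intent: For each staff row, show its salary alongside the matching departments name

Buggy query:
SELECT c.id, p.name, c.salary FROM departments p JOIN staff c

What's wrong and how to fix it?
Bug: Missing join condition: each staff row is matched to all departments rows instead of just its own

Fix: Add ON c.dept_id = p.id to the JOIN

Corrected query:
SELECT c.id, p.name, c.salary FROM departments p JOIN staff c ON c.dept_id = p.id

Result:
id | name        | salary
---+-------------+-------
1  | Engineering | 170271
2  | HR          | 93932 
3  | Engineering | 42785 
4  | HR          | 41876 
5  | Engineering | 171485
6  | Engineering | 68376 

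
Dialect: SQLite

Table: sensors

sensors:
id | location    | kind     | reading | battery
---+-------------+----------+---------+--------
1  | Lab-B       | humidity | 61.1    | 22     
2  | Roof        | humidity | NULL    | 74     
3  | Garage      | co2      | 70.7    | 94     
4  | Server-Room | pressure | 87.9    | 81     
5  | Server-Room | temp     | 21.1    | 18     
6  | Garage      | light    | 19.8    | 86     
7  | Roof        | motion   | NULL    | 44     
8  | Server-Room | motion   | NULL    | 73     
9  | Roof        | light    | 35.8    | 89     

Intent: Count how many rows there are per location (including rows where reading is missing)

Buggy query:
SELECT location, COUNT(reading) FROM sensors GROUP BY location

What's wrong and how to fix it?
Bug: COUNT(column) counts non-NULL values only; rows with NULL reading aren't counted

Fix: Use COUNT(*) to count all rows regardless of NULL

Corrected query:
SELECT location, COUNT(*) FROM sensors GROUP BY location

Result:
location    | COUNT(*)
------------+---------
Garage      | 2       
Lab-B       | 1       
Roof        | 3       
Server-Room | 3       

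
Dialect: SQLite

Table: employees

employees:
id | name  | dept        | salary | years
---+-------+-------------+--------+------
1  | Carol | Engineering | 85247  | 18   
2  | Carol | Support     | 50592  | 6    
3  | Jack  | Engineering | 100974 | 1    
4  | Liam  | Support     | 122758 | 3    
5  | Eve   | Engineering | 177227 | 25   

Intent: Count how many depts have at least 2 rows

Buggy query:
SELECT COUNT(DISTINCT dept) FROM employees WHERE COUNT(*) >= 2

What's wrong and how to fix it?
Bug: WHERE filters individual rows, not groups, so a group-level COUNT is invalid there

Fix: Use a subquery that GROUPs and filters with HAVING, then count its rows

Corrected query:
SELECT COUNT(*) FROM (SELECT dept FROM employees GROUP BY dept HAVING COUNT(*) >= 2)

Result:
COUNT(*)
--------
2       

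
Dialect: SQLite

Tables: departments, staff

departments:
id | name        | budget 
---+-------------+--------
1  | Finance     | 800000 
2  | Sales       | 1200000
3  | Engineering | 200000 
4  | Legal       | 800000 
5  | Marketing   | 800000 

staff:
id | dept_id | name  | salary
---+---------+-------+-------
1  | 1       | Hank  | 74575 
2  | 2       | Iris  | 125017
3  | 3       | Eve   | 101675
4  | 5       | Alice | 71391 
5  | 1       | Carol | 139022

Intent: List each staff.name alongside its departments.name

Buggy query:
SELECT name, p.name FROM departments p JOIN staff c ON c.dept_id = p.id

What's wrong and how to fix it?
Bug: 'name' exists in both joined tables, so the database can't tell which one is meant

Fix: Qualify the column with its table alias (c.name)

Corrected query:
SELECT c.name, p.name FROM departments p JOIN staff c ON c.dept_id = p.id

Result:
name  | name       
------+------------
Hank  | Finance    
Iris  | Sales      
Eve   | Engineering
Alice | Marketing  
Carol | Finance    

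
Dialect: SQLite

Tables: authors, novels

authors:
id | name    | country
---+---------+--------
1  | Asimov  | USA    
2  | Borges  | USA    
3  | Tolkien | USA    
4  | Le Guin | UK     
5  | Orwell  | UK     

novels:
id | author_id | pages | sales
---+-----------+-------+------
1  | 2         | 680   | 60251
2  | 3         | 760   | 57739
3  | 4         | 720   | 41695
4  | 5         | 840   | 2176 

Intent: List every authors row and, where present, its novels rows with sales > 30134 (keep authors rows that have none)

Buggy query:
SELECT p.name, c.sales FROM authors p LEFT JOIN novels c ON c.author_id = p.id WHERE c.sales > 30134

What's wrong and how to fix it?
Bug: Filtering c.sales in WHERE discards the NULL rows produced by LEFT JOIN, turning it into an inner join

Fix: Put 'c.sales > 30134' in the JOIN's ON clause instead of WHERE

Corrected query:
SELECT p.name, c.sales FROM authors p LEFT JOIN novels c ON c.author_id = p.id AND c.sales > 30134

Result:
name    | sales
--------+------
Asimov  | NULL 
Borges  | 60251
Tolkien | 57739
Le Guin | 41695
Orwell  | NULL 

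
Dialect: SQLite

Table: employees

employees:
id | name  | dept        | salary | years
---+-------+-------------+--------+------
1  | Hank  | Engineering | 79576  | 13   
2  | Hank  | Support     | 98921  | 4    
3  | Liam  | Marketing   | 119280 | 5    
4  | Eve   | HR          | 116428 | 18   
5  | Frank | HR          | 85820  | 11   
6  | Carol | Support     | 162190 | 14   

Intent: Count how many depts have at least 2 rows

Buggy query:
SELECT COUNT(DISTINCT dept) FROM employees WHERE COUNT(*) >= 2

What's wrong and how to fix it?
Bug: WHERE filters individual rows, not groups, so a group-level COUNT is invalid there

Fix: Group first with HAVING COUNT(*) >= 2, then COUNT the resulting groups

Corrected query:
SELECT COUNT(*) FROM (SELECT dept FROM employees GROUP BY dept HAVING COUNT(*) >= 2)

Result:
COUNT(*)
--------
2       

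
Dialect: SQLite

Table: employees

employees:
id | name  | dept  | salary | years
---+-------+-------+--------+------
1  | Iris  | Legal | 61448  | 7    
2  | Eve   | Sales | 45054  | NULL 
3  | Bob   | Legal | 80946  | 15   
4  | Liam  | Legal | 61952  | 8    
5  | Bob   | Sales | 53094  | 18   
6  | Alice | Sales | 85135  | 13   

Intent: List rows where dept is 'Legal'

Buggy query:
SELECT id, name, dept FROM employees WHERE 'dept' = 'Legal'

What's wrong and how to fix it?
Bug: 'dept' in single quotes is a string literal, not the column; the comparison is literal-vs-literal and never true

Fix: Remove the quotes around the column name (or use double quotes for an identifier)

Corrected query:
SELECT id, name, dept FROM employees WHERE dept = 'Legal'

Result:
id | name | dept 
---+------+------
1  | Iris | Legal
3  | Bob  | Legal
4  | Liam | Legal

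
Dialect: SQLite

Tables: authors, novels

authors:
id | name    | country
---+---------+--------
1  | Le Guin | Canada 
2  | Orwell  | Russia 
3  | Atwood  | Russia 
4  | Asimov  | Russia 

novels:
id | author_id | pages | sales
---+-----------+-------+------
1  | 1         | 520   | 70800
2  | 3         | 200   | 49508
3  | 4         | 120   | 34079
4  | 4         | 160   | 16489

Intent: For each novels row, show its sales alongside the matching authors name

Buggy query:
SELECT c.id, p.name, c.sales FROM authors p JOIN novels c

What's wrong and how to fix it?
Bug: Missing join condition: each novels row is matched to all authors rows instead of just its own

Fix: Add ON c.author_id = p.id to the JOIN

Corrected query:
SELECT c.id, p.name, c.sales FROM authors p JOIN novels c ON c.author_id = p.id

Result:
id | name    | sales
---+---------+------
1  | Le Guin | 70800
2  | Atwood  | 49508
3  | Asimov  | 34079
4  | Asimov  | 16489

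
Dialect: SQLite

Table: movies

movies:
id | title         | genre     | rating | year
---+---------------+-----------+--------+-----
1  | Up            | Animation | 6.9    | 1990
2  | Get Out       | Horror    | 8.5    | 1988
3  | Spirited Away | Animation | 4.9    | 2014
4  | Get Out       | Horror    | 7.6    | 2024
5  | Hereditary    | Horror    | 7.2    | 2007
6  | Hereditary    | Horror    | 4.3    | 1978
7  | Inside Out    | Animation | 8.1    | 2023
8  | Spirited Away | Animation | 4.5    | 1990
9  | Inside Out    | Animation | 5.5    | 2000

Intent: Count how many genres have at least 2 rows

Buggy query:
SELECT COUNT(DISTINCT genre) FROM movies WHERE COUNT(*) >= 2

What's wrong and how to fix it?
Bug: COUNT(*) cannot appear in WHERE; the per-group count doesn't exist yet

Fix: Use a subquery that GROUPs and filters with HAVING, then count its rows

Corrected query:
SELECT COUNT(*) FROM (SELECT genre FROM movies GROUP BY genre HAVING COUNT(*) >= 2)

Result:
COUNT(*)
--------
2       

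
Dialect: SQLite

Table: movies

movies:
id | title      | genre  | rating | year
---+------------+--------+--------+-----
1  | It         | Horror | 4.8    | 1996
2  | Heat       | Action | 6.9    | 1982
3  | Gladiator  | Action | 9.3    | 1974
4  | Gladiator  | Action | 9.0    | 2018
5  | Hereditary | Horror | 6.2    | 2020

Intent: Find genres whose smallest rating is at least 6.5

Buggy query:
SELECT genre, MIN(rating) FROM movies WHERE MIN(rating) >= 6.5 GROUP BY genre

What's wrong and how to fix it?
Bug: Aggregates like MIN are computed per group after WHERE runs

Fix: Use HAVING for the per-group MIN condition

Corrected query:
SELECT genre, MIN(rating) FROM movies GROUP BY genre HAVING MIN(rating) >= 6.5

Result:
genre  | MIN(rating)
-------+------------
Action | 6.9        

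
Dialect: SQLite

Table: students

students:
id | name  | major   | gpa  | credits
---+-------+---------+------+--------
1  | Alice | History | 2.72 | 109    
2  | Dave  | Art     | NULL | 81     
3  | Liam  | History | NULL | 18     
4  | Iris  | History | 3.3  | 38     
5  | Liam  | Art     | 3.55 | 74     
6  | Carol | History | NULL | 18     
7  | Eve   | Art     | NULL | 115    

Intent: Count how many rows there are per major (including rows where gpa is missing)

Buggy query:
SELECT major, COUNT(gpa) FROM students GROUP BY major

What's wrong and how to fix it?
Bug: COUNT(column) counts non-NULL values only; rows with NULL gpa aren't counted

Fix: Replace COUNT(gpa) with COUNT(*)

Corrected query:
SELECT major, COUNT(*) FROM students GROUP BY major

Result:
major   | COUNT(*)
--------+---------
Art     | 3       
History | 4       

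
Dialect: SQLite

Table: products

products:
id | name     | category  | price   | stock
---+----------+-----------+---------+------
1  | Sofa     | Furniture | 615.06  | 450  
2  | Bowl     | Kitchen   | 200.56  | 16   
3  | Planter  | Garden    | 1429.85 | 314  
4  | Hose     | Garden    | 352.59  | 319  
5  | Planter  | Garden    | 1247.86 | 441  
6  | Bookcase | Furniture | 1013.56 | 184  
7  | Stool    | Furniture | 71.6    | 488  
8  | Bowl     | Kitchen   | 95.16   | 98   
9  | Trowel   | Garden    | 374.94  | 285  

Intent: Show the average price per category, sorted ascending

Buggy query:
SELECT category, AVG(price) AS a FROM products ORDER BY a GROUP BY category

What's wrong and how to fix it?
Bug: GROUP BY must precede ORDER BY

Fix: Reorder: SELECT … FROM … GROUP BY … ORDER BY …

Corrected query:
SELECT category, AVG(price) AS a FROM products GROUP BY category ORDER BY a

Result:
category  | a     
----------+-------
Kitchen   | 147.86
Furniture | 566.74
Garden    | 851.31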